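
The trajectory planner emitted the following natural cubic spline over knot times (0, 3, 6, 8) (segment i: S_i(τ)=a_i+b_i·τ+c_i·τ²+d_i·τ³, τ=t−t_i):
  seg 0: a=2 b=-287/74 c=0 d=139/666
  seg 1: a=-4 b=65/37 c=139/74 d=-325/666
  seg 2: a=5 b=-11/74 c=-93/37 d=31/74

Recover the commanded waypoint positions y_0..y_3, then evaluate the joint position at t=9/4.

y_0=2 y_1=-4 y_2=5 y_3=-2
S(9/4) = -20597/4736

y_0 = S_0(0) = a_0 = 2
y_1 = S_1(0) = a_1 = -4
y_2 = S_2(0) = a_2 = 5
y_3 = S_2(2) = -2
t_q=9/4 is in segment 0 (τ=9/4); S_0(τ)=-20597/4736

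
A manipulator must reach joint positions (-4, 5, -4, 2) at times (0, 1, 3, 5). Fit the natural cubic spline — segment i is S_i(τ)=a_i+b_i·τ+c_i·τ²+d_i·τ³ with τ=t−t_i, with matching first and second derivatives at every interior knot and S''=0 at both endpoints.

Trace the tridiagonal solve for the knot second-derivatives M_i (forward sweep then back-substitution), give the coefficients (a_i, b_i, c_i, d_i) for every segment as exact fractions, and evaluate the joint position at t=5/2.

  seg 0: a=-4 b=519/44 c=0 d=-123/44
  seg 1: a=5 b=75/22 c=-369/44 d=195/88
  seg 2: a=-4 b=-39/11 c=54/11 d=-9/11
S(5/2) = -899/704

Δ: Δ0=9, Δ1=-9/2, Δ2=3
row 1: diag=6, rhs=-81; c'=1/3, d'=-27/2
row 2: denom=8−2·1/3=22/3; d'=(45−2·-27/2)/(22/3)=108/11
back: M2=108/11
back: M1=-27/2−1/3·108/11=-369/22
M: M0=0, M1=-369/22, M2=108/11, M3=0
seg 0: a=-4, c=M0/2=0, d=(M1−M0)/(6·1)=-123/44, b=Δ0−h0·(2M0+M1)/6=519/44
seg 1: a=5, c=M1/2=-369/44, d=(M2−M1)/(6·2)=195/88, b=Δ1−h1·(2M1+M2)/6=75/22
seg 2: a=-4, c=M2/2=54/11, d=(M3−M2)/(6·2)=-9/11, b=Δ2−h2·(2M2+M3)/6=-39/11
t_q=5/2 → seg 1, τ=3/2; S=5+75/22·τ+-369/44·τ²+195/88·τ³=-899/704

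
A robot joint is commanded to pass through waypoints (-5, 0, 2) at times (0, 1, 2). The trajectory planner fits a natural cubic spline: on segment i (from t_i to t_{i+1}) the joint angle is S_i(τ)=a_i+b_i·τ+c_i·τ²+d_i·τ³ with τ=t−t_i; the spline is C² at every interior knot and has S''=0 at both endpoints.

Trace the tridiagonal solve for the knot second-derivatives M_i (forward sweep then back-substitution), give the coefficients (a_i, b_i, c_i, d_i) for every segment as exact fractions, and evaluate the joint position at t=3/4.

Δ: Δ0=5, Δ1=2
row 1: diag=4, rhs=-18; c'=1/4, d'=-9/2
back: M1=-9/2
M: M0=0, M1=-9/2, M2=0
seg 0: a=-5, c=M0/2=0, d=(M1−M0)/(6·1)=-3/4, b=Δ0−h0·(2M0+M1)/6=23/4
seg 1: a=0, c=M1/2=-9/4, d=(M2−M1)/(6·1)=3/4, b=Δ1−h1·(2M1+M2)/6=7/2
t_q=3/4 → seg 0, τ=3/4; S=-5+23/4·τ+0·τ²+-3/4·τ³=-257/256

  seg 0: a=-5 b=23/4 c=0 d=-3/4
  seg 1: a=0 b=7/2 c=-9/4 d=3/4
S(3/4) = -257/256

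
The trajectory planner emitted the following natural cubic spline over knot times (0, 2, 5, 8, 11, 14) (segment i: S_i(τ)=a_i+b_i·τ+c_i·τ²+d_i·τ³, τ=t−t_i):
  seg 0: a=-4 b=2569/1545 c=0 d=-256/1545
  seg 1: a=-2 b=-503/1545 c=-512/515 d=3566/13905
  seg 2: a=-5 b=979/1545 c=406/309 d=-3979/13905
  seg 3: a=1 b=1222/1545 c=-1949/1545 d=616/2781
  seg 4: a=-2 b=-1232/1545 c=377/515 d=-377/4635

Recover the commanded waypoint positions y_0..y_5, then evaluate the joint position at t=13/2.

y_0 = S_0(0) = a_0 = -4
y_1 = S_1(0) = a_1 = -2
y_2 = S_2(0) = a_2 = -5
y_3 = S_3(0) = a_3 = 1
y_4 = S_4(0) = a_4 = -2
y_5 = S_4(3) = 0
t_q=13/2 is in segment 2 (τ=3/2); S_2(τ)=-8483/4120

y_0=-4 y_1=-2 y_2=-5 y_3=1 y_4=-2 y_5=0
S(13/2) = -8483/4120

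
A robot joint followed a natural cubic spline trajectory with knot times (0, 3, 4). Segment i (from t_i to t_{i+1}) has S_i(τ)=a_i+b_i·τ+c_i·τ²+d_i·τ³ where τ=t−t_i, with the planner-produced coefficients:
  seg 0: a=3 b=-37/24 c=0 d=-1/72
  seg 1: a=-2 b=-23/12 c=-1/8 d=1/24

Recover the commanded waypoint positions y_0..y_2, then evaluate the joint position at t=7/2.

y_0=3 y_1=-2 y_2=-4
S(7/2) = -191/64

y_0 = S_0(0) = a_0 = 3
y_1 = S_1(0) = a_1 = -2
y_2 = S_1(1) = -4
t_q=7/2 is in segment 1 (τ=1/2); S_1(τ)=-191/64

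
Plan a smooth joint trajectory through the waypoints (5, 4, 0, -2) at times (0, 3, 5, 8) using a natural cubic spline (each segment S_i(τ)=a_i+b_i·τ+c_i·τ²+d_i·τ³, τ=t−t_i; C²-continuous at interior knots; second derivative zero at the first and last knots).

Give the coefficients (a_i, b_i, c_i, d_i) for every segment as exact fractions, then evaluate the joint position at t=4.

Δ: Δ0=-1/3, Δ1=-2, Δ2=-2/3
row 1: diag=10, rhs=-10; c'=1/5, d'=-1
row 2: denom=10−2·1/5=48/5; d'=(8−2·-1)/(48/5)=25/24
back: M2=25/24
back: M1=-1−1/5·25/24=-29/24
M: M0=0, M1=-29/24, M2=25/24, M3=0
seg 0: a=5, c=M0/2=0, d=(M1−M0)/(6·3)=-29/432, b=Δ0−h0·(2M0+M1)/6=13/48
seg 1: a=4, c=M1/2=-29/48, d=(M2−M1)/(6·2)=3/16, b=Δ1−h1·(2M1+M2)/6=-37/24
seg 2: a=0, c=M2/2=25/48, d=(M3−M2)/(6·3)=-25/432, b=Δ2−h2·(2M2+M3)/6=-41/24
t_q=4 → seg 1, τ=1; S=4+-37/24·τ+-29/48·τ²+3/16·τ³=49/24

  seg 0: a=5 b=13/48 c=0 d=-29/432
  seg 1: a=4 b=-37/24 c=-29/48 d=3/16
  seg 2: a=0 b=-41/24 c=25/48 d=-25/432
S(4) = 49/24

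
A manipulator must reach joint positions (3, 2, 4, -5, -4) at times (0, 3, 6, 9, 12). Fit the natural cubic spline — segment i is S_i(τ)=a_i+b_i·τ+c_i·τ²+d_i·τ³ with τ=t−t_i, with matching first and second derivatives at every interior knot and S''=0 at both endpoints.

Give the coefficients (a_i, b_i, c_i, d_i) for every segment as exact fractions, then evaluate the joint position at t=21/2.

Δ: Δ0=-1/3, Δ1=2/3, Δ2=-3, Δ3=1/3
row 1: diag=12, rhs=6; c'=1/4, d'=1/2
row 2: denom=12−3·1/4=45/4; d'=(-22−3·1/2)/(45/4)=-94/45
row 3: denom=12−3·4/15=56/5; d'=(20−3·-94/45)/(56/5)=197/84
back: M3=197/84
back: M2=-94/45−4/15·197/84=-19/7
back: M1=1/2−1/4·-19/7=33/28
M: M0=0, M1=33/28, M2=-19/7, M3=197/84, M4=0
seg 0: a=3, c=M0/2=0, d=(M1−M0)/(6·3)=11/168, b=Δ0−h0·(2M0+M1)/6=-155/168
seg 1: a=2, c=M1/2=33/56, d=(M2−M1)/(6·3)=-109/504, b=Δ1−h1·(2M1+M2)/6=71/84
seg 2: a=4, c=M2/2=-19/14, d=(M3−M2)/(6·3)=425/1512, b=Δ2−h2·(2M2+M3)/6=-35/24
seg 3: a=-5, c=M3/2=197/168, d=(M4−M3)/(6·3)=-197/1512, b=Δ3−h3·(2M3+M4)/6=-169/84
t_q=21/2 → seg 3, τ=3/2; S=-5+-169/84·τ+197/168·τ²+-197/1512·τ³=-2607/448

  seg 0: a=3 b=-155/168 c=0 d=11/168
  seg 1: a=2 b=71/84 c=33/56 d=-109/504
  seg 2: a=4 b=-35/24 c=-19/14 d=425/1512
  seg 3: a=-5 b=-169/84 c=197/168 d=-197/1512
S(21/2) = -2607/448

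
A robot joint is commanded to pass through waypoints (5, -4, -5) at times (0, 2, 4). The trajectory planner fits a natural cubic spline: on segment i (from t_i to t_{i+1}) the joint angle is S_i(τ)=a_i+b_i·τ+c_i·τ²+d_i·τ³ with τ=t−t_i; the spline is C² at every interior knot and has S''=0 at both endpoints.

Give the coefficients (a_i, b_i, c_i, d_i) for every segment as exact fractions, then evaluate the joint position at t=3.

  seg 0: a=5 b=-11/2 c=0 d=1/4
  seg 1: a=-4 b=-5/2 c=3/2 d=-1/4
S(3) = -21/4

Δ: Δ0=-9/2, Δ1=-1/2
row 1: diag=8, rhs=24; c'=1/4, d'=3
back: M1=3
M: M0=0, M1=3, M2=0
seg 0: a=5, c=M0/2=0, d=(M1−M0)/(6·2)=1/4, b=Δ0−h0·(2M0+M1)/6=-11/2
seg 1: a=-4, c=M1/2=3/2, d=(M2−M1)/(6·2)=-1/4, b=Δ1−h1·(2M1+M2)/6=-5/2
t_q=3 → seg 1, τ=1; S=-4+-5/2·τ+3/2·τ²+-1/4·τ³=-21/4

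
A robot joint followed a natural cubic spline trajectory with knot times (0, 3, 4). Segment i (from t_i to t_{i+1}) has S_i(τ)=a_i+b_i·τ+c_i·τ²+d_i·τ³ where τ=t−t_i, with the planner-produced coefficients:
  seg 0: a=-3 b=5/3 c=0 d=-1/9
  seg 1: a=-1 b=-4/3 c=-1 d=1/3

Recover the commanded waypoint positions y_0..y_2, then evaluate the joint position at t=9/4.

y_0 = S_0(0) = a_0 = -3
y_1 = S_1(0) = a_1 = -1
y_2 = S_1(1) = -3
t_q=9/4 is in segment 0 (τ=9/4); S_0(τ)=-33/64

y_0=-3 y_1=-1 y_2=-3
S(9/4) = -33/64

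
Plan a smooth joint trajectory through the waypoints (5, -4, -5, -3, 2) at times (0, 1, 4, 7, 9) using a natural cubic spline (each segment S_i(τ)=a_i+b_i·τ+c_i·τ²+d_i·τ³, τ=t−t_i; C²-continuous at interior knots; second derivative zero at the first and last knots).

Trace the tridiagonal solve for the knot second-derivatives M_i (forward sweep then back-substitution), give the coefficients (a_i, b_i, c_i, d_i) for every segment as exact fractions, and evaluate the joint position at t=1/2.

Δ: Δ0=-9, Δ1=-1/3, Δ2=2/3, Δ3=5/2
row 1: diag=8, rhs=52; c'=3/8, d'=13/2
row 2: denom=12−3·3/8=87/8; d'=(6−3·13/2)/(87/8)=-36/29
row 3: denom=10−3·8/29=266/29; d'=(11−3·-36/29)/(266/29)=61/38
back: M3=61/38
back: M2=-36/29−8/29·61/38=-32/19
back: M1=13/2−3/8·-32/19=271/38
M: M0=0, M1=271/38, M2=-32/19, M3=61/38, M4=0
seg 0: a=5, c=M0/2=0, d=(M1−M0)/(6·1)=271/228, b=Δ0−h0·(2M0+M1)/6=-2323/228
seg 1: a=-4, c=M1/2=271/76, d=(M2−M1)/(6·3)=-335/684, b=Δ1−h1·(2M1+M2)/6=-755/114
seg 2: a=-5, c=M2/2=-16/19, d=(M3−M2)/(6·3)=125/684, b=Δ2−h2·(2M2+M3)/6=353/228
seg 3: a=-3, c=M3/2=61/76, d=(M4−M3)/(6·2)=-61/456, b=Δ3−h3·(2M3+M4)/6=163/114
t_q=1/2 → seg 0, τ=1/2; S=5+-2323/228·τ+0·τ²+271/228·τ³=33/608

  seg 0: a=5 b=-2323/228 c=0 d=271/228
  seg 1: a=-4 b=-755/114 c=271/76 d=-335/684
  seg 2: a=-5 b=353/228 c=-16/19 d=125/684
  seg 3: a=-3 b=163/114 c=61/76 d=-61/456
S(1/2) = 33/608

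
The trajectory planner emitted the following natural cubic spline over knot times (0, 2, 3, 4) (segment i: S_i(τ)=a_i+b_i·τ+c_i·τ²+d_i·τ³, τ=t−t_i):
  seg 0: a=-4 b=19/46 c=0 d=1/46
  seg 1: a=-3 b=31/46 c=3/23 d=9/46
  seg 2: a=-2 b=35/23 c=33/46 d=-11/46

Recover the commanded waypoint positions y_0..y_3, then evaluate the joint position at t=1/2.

y_0=-4 y_1=-3 y_2=-2 y_3=0
S(1/2) = -1395/368

y_0 = S_0(0) = a_0 = -4
y_1 = S_1(0) = a_1 = -3
y_2 = S_2(0) = a_2 = -2
y_3 = S_2(1) = 0
t_q=1/2 is in segment 0 (τ=1/2); S_0(τ)=-1395/368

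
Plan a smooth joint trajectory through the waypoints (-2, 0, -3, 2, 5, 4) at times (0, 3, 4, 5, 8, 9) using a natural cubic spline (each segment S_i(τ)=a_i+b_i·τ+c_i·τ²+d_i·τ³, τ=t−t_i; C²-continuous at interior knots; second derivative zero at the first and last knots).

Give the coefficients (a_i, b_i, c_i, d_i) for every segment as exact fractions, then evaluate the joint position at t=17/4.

  seg 0: a=-2 b=1608/547 c=0 d=-3730/14769
  seg 1: a=0 b=-2122/547 c=-3730/1641 d=5173/1641
  seg 2: a=-3 b=1693/1641 c=11789/1641 d=-1759/547
  seg 3: a=2 b=9440/1641 c=-4042/1641 d=4327/14769
  seg 4: a=5 b=-1831/1641 c=95/547 d=-95/1641
S(17/4) = -82035/35008

Δ: Δ0=2/3, Δ1=-3, Δ2=5, Δ3=1, Δ4=-1
row 1: diag=8, rhs=-22; c'=1/8, d'=-11/4
row 2: denom=4−1·1/8=31/8; d'=(48−1·-11/4)/(31/8)=406/31
row 3: denom=8−1·8/31=240/31; d'=(-24−1·406/31)/(240/31)=-115/24
row 4: denom=8−3·31/80=547/80; d'=(-12−3·-115/24)/(547/80)=190/547
back: M4=190/547
back: M3=-115/24−31/80·190/547=-8084/1641
back: M2=406/31−8/31·-8084/1641=23578/1641
back: M1=-11/4−1/8·23578/1641=-7460/1641
M: M0=0, M1=-7460/1641, M2=23578/1641, M3=-8084/1641, M4=190/547, M5=0
seg 0: a=-2, c=M0/2=0, d=(M1−M0)/(6·3)=-3730/14769, b=Δ0−h0·(2M0+M1)/6=1608/547
seg 1: a=0, c=M1/2=-3730/1641, d=(M2−M1)/(6·1)=5173/1641, b=Δ1−h1·(2M1+M2)/6=-2122/547
seg 2: a=-3, c=M2/2=11789/1641, d=(M3−M2)/(6·1)=-1759/547, b=Δ2−h2·(2M2+M3)/6=1693/1641
seg 3: a=2, c=M3/2=-4042/1641, d=(M4−M3)/(6·3)=4327/14769, b=Δ3−h3·(2M3+M4)/6=9440/1641
seg 4: a=5, c=M4/2=95/547, d=(M5−M4)/(6·1)=-95/1641, b=Δ4−h4·(2M4+M5)/6=-1831/1641
t_q=17/4 → seg 2, τ=1/4; S=-3+1693/1641·τ+11789/1641·τ²+-1759/547·τ³=-82035/35008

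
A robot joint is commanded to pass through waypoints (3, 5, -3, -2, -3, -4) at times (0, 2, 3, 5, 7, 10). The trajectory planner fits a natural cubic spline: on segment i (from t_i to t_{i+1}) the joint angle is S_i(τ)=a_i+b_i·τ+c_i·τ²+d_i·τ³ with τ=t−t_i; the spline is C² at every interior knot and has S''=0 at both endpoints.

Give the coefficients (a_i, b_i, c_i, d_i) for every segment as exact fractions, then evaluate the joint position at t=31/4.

Δ: Δ0=1, Δ1=-8, Δ2=1/2, Δ3=-1/2, Δ4=-1/3
row 1: diag=6, rhs=-54; c'=1/6, d'=-9
row 2: denom=6−1·1/6=35/6; d'=(51−1·-9)/(35/6)=72/7
row 3: denom=8−2·12/35=256/35; d'=(-6−2·72/7)/(256/35)=-465/128
row 4: denom=10−2·35/128=605/64; d'=(1−2·-465/128)/(605/64)=529/605
back: M4=529/605
back: M3=-465/128−35/128·529/605=-937/242
back: M2=72/7−12/35·-937/242=7026/605
back: M1=-9−1/6·7026/605=-6616/605
M: M0=0, M1=-6616/605, M2=7026/605, M3=-937/242, M4=529/605, M5=0
seg 0: a=3, c=M0/2=0, d=(M1−M0)/(6·2)=-1654/1815, b=Δ0−h0·(2M0+M1)/6=8431/1815
seg 1: a=5, c=M1/2=-3308/605, d=(M2−M1)/(6·1)=6821/1815, b=Δ1−h1·(2M1+M2)/6=-11417/1815
seg 2: a=-3, c=M2/2=3513/605, d=(M3−M2)/(6·2)=-18737/14520, b=Δ2−h2·(2M2+M3)/6=-982/165
seg 3: a=-2, c=M3/2=-937/484, d=(M4−M3)/(6·2)=5743/14520, b=Δ3−h3·(2M3+M4)/6=6497/3630
seg 4: a=-3, c=M4/2=529/1210, d=(M5−M4)/(6·3)=-529/10890, b=Δ4−h4·(2M4+M5)/6=-2192/1815
t_q=31/4 → seg 4, τ=3/4; S=-3+-2192/1815·τ+529/1210·τ²+-529/10890·τ³=-285007/77440

  seg 0: a=3 b=8431/1815 c=0 d=-1654/1815
  seg 1: a=5 b=-11417/1815 c=-3308/605 d=6821/1815
  seg 2: a=-3 b=-982/165 c=3513/605 d=-18737/14520
  seg 3: a=-2 b=6497/3630 c=-937/484 d=5743/14520
  seg 4: a=-3 b=-2192/1815 c=529/1210 d=-529/10890
S(31/4) = -285007/77440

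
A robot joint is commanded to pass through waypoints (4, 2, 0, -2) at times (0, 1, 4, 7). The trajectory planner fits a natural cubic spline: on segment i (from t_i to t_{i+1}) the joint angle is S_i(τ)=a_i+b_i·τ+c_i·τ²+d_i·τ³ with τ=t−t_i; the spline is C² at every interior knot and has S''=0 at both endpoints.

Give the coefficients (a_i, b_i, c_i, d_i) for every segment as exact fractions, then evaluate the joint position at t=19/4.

  seg 0: a=4 b=-190/87 c=0 d=16/87
  seg 1: a=2 b=-142/87 c=16/29 d=-20/261
  seg 2: a=0 b=-34/87 c=-4/29 d=4/261
S(19/4) = -169/464

Δ: Δ0=-2, Δ1=-2/3, Δ2=-2/3
row 1: diag=8, rhs=8; c'=3/8, d'=1
row 2: denom=12−3·3/8=87/8; d'=(0−3·1)/(87/8)=-8/29
back: M2=-8/29
back: M1=1−3/8·-8/29=32/29
M: M0=0, M1=32/29, M2=-8/29, M3=0
seg 0: a=4, c=M0/2=0, d=(M1−M0)/(6·1)=16/87, b=Δ0−h0·(2M0+M1)/6=-190/87
seg 1: a=2, c=M1/2=16/29, d=(M2−M1)/(6·3)=-20/261, b=Δ1−h1·(2M1+M2)/6=-142/87
seg 2: a=0, c=M2/2=-4/29, d=(M3−M2)/(6·3)=4/261, b=Δ2−h2·(2M2+M3)/6=-34/87
t_q=19/4 → seg 2, τ=3/4; S=0+-34/87·τ+-4/29·τ²+4/261·τ³=-169/464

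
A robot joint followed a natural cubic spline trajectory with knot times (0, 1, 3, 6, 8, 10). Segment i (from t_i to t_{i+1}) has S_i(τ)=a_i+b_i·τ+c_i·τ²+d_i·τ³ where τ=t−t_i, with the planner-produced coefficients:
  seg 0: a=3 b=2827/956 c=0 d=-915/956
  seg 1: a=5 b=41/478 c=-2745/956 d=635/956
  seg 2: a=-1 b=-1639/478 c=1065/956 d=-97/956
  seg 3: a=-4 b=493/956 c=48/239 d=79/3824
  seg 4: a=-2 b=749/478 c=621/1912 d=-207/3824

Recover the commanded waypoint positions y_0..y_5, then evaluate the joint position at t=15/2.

y_0 = S_0(0) = a_0 = 3
y_1 = S_1(0) = a_1 = 5
y_2 = S_2(0) = a_2 = -1
y_3 = S_3(0) = a_3 = -4
y_4 = S_4(0) = a_4 = -2
y_5 = S_4(2) = 2
t_q=15/2 is in segment 3 (τ=3/2); S_3(τ)=-82747/30592

y_0=3 y_1=5 y_2=-1 y_3=-4 y_4=-2 y_5=2
S(15/2) = -82747/30592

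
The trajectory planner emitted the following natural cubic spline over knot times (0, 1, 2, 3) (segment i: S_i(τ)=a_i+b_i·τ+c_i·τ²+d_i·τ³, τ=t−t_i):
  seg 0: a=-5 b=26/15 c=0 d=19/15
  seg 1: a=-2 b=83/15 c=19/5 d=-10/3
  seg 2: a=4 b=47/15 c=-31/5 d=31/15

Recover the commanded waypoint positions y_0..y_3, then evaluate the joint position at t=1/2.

y_0 = S_0(0) = a_0 = -5
y_1 = S_1(0) = a_1 = -2
y_2 = S_2(0) = a_2 = 4
y_3 = S_2(1) = 3
t_q=1/2 is in segment 0 (τ=1/2); S_0(τ)=-159/40

y_0=-5 y_1=-2 y_2=4 y_3=3
S(1/2) = -159/40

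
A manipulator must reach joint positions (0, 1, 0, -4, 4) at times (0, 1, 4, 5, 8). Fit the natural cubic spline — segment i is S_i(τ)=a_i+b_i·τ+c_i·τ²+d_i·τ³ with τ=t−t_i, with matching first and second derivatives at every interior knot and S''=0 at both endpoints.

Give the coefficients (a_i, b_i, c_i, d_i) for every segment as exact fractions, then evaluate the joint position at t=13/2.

Δ: Δ0=1, Δ1=-1/3, Δ2=-4, Δ3=8/3
row 1: diag=8, rhs=-8; c'=3/8, d'=-1
row 2: denom=8−3·3/8=55/8; d'=(-22−3·-1)/(55/8)=-152/55
row 3: denom=8−1·8/55=432/55; d'=(40−1·-152/55)/(432/55)=49/9
back: M3=49/9
back: M2=-152/55−8/55·49/9=-32/9
back: M1=-1−3/8·-32/9=1/3
M: M0=0, M1=1/3, M2=-32/9, M3=49/9, M4=0
seg 0: a=0, c=M0/2=0, d=(M1−M0)/(6·1)=1/18, b=Δ0−h0·(2M0+M1)/6=17/18
seg 1: a=1, c=M1/2=1/6, d=(M2−M1)/(6·3)=-35/162, b=Δ1−h1·(2M1+M2)/6=10/9
seg 2: a=0, c=M2/2=-16/9, d=(M3−M2)/(6·1)=3/2, b=Δ2−h2·(2M2+M3)/6=-67/18
seg 3: a=-4, c=M3/2=49/18, d=(M4−M3)/(6·3)=-49/162, b=Δ3−h3·(2M3+M4)/6=-25/9
t_q=13/2 → seg 3, τ=3/2; S=-4+-25/9·τ+49/18·τ²+-49/162·τ³=-49/16

  seg 0: a=0 b=17/18 c=0 d=1/18
  seg 1: a=1 b=10/9 c=1/6 d=-35/162
  seg 2: a=0 b=-67/18 c=-16/9 d=3/2
  seg 3: a=-4 b=-25/9 c=49/18 d=-49/162
S(13/2) = -49/16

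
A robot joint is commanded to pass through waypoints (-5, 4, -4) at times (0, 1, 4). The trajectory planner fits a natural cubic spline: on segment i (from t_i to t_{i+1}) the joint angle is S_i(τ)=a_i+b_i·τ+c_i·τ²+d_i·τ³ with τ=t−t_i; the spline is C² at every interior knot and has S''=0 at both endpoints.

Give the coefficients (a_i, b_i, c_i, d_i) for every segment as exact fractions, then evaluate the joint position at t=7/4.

Δ: Δ0=9, Δ1=-8/3
row 1: diag=8, rhs=-70; c'=3/8, d'=-35/4
back: M1=-35/4
M: M0=0, M1=-35/4, M2=0
seg 0: a=-5, c=M0/2=0, d=(M1−M0)/(6·1)=-35/24, b=Δ0−h0·(2M0+M1)/6=251/24
seg 1: a=4, c=M1/2=-35/8, d=(M2−M1)/(6·3)=35/72, b=Δ1−h1·(2M1+M2)/6=73/12
t_q=7/4 → seg 1, τ=3/4; S=4+73/12·τ+-35/8·τ²+35/72·τ³=3229/512

  seg 0: a=-5 b=251/24 c=0 d=-35/24
  seg 1: a=4 b=73/12 c=-35/8 d=35/72
S(7/4) = 3229/512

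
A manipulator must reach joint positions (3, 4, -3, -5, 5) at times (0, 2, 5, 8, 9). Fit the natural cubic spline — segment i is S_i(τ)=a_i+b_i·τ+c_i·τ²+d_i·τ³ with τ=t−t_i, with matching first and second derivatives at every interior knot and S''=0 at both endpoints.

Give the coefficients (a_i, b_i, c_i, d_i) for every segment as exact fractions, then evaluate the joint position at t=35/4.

Δ: Δ0=1/2, Δ1=-7/3, Δ2=-2/3, Δ3=10
row 1: diag=10, rhs=-17; c'=3/10, d'=-17/10
row 2: denom=12−3·3/10=111/10; d'=(10−3·-17/10)/(111/10)=151/111
row 3: denom=8−3·10/37=266/37; d'=(64−3·151/111)/(266/37)=2217/266
back: M3=2217/266
back: M2=151/111−10/37·2217/266=-356/399
back: M1=-17/10−3/10·-356/399=-381/266
M: M0=0, M1=-381/266, M2=-356/399, M3=2217/266, M4=0
seg 0: a=3, c=M0/2=0, d=(M1−M0)/(6·2)=-127/1064, b=Δ0−h0·(2M0+M1)/6=130/133
seg 1: a=4, c=M1/2=-381/532, d=(M2−M1)/(6·3)=431/14364, b=Δ1−h1·(2M1+M2)/6=-121/266
seg 2: a=-3, c=M2/2=-178/399, d=(M3−M2)/(6·3)=7363/14364, b=Δ2−h2·(2M2+M3)/6=-2097/532
seg 3: a=-5, c=M3/2=2217/532, d=(M4−M3)/(6·1)=-739/532, b=Δ3−h3·(2M3+M4)/6=1921/266
t_q=35/4 → seg 3, τ=3/4; S=-5+1921/266·τ+2217/532·τ²+-739/532·τ³=74035/34048

  seg 0: a=3 b=130/133 c=0 d=-127/1064
  seg 1: a=4 b=-121/266 c=-381/532 d=431/14364
  seg 2: a=-3 b=-2097/532 c=-178/399 d=7363/14364
  seg 3: a=-5 b=1921/266 c=2217/532 d=-739/532
S(35/4) = 74035/34048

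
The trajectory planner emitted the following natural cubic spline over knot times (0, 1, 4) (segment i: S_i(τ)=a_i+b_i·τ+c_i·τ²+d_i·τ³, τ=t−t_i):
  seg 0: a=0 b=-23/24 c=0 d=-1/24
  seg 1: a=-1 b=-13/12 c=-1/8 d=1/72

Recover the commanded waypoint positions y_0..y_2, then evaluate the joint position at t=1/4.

y_0 = S_0(0) = a_0 = 0
y_1 = S_1(0) = a_1 = -1
y_2 = S_1(3) = -5
t_q=1/4 is in segment 0 (τ=1/4); S_0(τ)=-123/512

y_0=0 y_1=-1 y_2=-5
S(1/4) = -123/512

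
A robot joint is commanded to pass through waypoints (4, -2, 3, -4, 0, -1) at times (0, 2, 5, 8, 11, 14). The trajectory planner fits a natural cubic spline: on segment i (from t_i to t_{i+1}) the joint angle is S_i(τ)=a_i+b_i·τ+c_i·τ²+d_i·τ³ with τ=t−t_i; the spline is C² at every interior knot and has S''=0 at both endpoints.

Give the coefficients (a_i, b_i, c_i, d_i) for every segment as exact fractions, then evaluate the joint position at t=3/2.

Δ: Δ0=-3, Δ1=5/3, Δ2=-7/3, Δ3=4/3, Δ4=-1/3
row 1: diag=10, rhs=28; c'=3/10, d'=14/5
row 2: denom=12−3·3/10=111/10; d'=(-24−3·14/5)/(111/10)=-108/37
row 3: denom=12−3·10/37=414/37; d'=(22−3·-108/37)/(414/37)=569/207
row 4: denom=12−3·37/138=515/46; d'=(-10−3·569/207)/(515/46)=-2518/1545
back: M4=-2518/1545
back: M3=569/207−37/138·-2518/1545=4922/1545
back: M2=-108/37−10/37·4922/1545=-1168/309
back: M1=14/5−3/10·-1168/309=2026/515
M: M0=0, M1=2026/515, M2=-1168/309, M3=4922/1545, M4=-2518/1545, M5=0
seg 0: a=4, c=M0/2=0, d=(M1−M0)/(6·2)=1013/3090, b=Δ0−h0·(2M0+M1)/6=-6661/1545
seg 1: a=-2, c=M1/2=1013/515, d=(M2−M1)/(6·3)=-5959/13905, b=Δ1−h1·(2M1+M2)/6=-583/1545
seg 2: a=3, c=M2/2=-584/309, d=(M3−M2)/(6·3)=5381/13905, b=Δ2−h2·(2M2+M3)/6=-226/1545
seg 3: a=-4, c=M3/2=2461/1545, d=(M4−M3)/(6·3)=-248/927, b=Δ3−h3·(2M3+M4)/6=-1603/1545
seg 4: a=0, c=M4/2=-1259/1545, d=(M5−M4)/(6·3)=1259/13905, b=Δ4−h4·(2M4+M5)/6=2003/1545
t_q=3/2 → seg 0, τ=3/2; S=4+-6661/1545·τ+0·τ²+1013/3090·τ³=-11211/8240

  seg 0: a=4 b=-6661/1545 c=0 d=1013/3090
  seg 1: a=-2 b=-583/1545 c=1013/515 d=-5959/13905
  seg 2: a=3 b=-226/1545 c=-584/309 d=5381/13905
  seg 3: a=-4 b=-1603/1545 c=2461/1545 d=-248/927
  seg 4: a=0 b=2003/1545 c=-1259/1545 d=1259/13905
S(3/2) = -11211/8240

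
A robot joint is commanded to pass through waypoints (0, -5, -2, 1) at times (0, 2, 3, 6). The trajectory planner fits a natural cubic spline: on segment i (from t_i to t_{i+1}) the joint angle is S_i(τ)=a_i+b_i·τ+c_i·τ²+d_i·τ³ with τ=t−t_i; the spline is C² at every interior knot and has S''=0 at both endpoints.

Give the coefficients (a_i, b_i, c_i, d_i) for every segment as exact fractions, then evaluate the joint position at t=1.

Δ: Δ0=-5/2, Δ1=3, Δ2=1
row 1: diag=6, rhs=33; c'=1/6, d'=11/2
row 2: denom=8−1·1/6=47/6; d'=(-12−1·11/2)/(47/6)=-105/47
back: M2=-105/47
back: M1=11/2−1/6·-105/47=276/47
M: M0=0, M1=276/47, M2=-105/47, M3=0
seg 0: a=0, c=M0/2=0, d=(M1−M0)/(6·2)=23/47, b=Δ0−h0·(2M0+M1)/6=-419/94
seg 1: a=-5, c=M1/2=138/47, d=(M2−M1)/(6·1)=-127/94, b=Δ1−h1·(2M1+M2)/6=133/94
seg 2: a=-2, c=M2/2=-105/94, d=(M3−M2)/(6·3)=35/282, b=Δ2−h2·(2M2+M3)/6=152/47
t_q=1 → seg 0, τ=1; S=0+-419/94·τ+0·τ²+23/47·τ³=-373/94

  seg 0: a=0 b=-419/94 c=0 d=23/47
  seg 1: a=-5 b=133/94 c=138/47 d=-127/94
  seg 2: a=-2 b=152/47 c=-105/94 d=35/282
S(1) = -373/94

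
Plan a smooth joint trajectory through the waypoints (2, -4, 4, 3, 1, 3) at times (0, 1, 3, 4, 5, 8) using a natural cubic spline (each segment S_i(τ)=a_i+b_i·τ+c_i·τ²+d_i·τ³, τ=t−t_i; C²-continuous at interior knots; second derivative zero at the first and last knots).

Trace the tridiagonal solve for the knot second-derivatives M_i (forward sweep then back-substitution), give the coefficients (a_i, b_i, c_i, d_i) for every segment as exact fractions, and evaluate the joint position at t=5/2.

Δ: Δ0=-6, Δ1=4, Δ2=-1, Δ3=-2, Δ4=2/3
row 1: diag=6, rhs=60; c'=1/3, d'=10
row 2: denom=6−2·1/3=16/3; d'=(-30−2·10)/(16/3)=-75/8
row 3: denom=4−1·3/16=61/16; d'=(-6−1·-75/8)/(61/16)=54/61
row 4: denom=8−1·16/61=472/61; d'=(16−1·54/61)/(472/61)=461/236
back: M4=461/236
back: M3=54/61−16/61·461/236=22/59
back: M2=-75/8−3/16·22/59=-2229/236
back: M1=10−1/3·-2229/236=3103/236
M: M0=0, M1=3103/236, M2=-2229/236, M3=22/59, M4=461/236, M5=0
seg 0: a=2, c=M0/2=0, d=(M1−M0)/(6·1)=3103/1416, b=Δ0−h0·(2M0+M1)/6=-11599/1416
seg 1: a=-4, c=M1/2=3103/472, d=(M2−M1)/(6·2)=-1333/708, b=Δ1−h1·(2M1+M2)/6=-1145/708
seg 2: a=4, c=M2/2=-2229/472, d=(M3−M2)/(6·1)=2317/1416, b=Δ2−h2·(2M2+M3)/6=1477/708
seg 3: a=3, c=M3/2=11/59, d=(M4−M3)/(6·1)=373/1416, b=Δ3−h3·(2M3+M4)/6=-3469/1416
seg 4: a=1, c=M4/2=461/472, d=(M5−M4)/(6·3)=-461/4248, b=Δ4−h4·(2M4+M5)/6=-911/708
t_q=5/2 → seg 1, τ=3/2; S=-4+-1145/708·τ+3103/472·τ²+-1333/708·τ³=1899/944

  seg 0: a=2 b=-11599/1416 c=0 d=3103/1416
  seg 1: a=-4 b=-1145/708 c=3103/472 d=-1333/708
  seg 2: a=4 b=1477/708 c=-2229/472 d=2317/1416
  seg 3: a=3 b=-3469/1416 c=11/59 d=373/1416
  seg 4: a=1 b=-911/708 c=461/472 d=-461/4248
S(5/2) = 1899/944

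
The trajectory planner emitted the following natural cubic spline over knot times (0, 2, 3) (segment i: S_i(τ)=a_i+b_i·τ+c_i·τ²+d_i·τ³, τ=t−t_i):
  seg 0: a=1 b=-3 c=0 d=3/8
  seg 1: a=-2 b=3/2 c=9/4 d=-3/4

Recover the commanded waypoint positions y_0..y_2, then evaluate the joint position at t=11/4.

y_0 = S_0(0) = a_0 = 1
y_1 = S_1(0) = a_1 = -2
y_2 = S_1(1) = 1
t_q=11/4 is in segment 1 (τ=3/4); S_1(τ)=19/256

y_0=1 y_1=-2 y_2=1
S(11/4) = 19/256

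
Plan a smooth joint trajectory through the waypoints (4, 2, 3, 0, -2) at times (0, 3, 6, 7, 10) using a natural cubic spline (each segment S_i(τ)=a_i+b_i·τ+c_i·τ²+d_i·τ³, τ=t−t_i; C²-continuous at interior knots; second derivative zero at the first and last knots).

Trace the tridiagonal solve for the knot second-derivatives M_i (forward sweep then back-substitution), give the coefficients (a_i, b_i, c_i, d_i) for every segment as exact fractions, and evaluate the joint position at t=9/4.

Δ: Δ0=-2/3, Δ1=1/3, Δ2=-3, Δ3=-2/3
row 1: diag=12, rhs=6; c'=1/4, d'=1/2
row 2: denom=8−3·1/4=29/4; d'=(-20−3·1/2)/(29/4)=-86/29
row 3: denom=8−1·4/29=228/29; d'=(14−1·-86/29)/(228/29)=41/19
back: M3=41/19
back: M2=-86/29−4/29·41/19=-62/19
back: M1=1/2−1/4·-62/19=25/19
M: M0=0, M1=25/19, M2=-62/19, M3=41/19, M4=0
seg 0: a=4, c=M0/2=0, d=(M1−M0)/(6·3)=25/342, b=Δ0−h0·(2M0+M1)/6=-151/114
seg 1: a=2, c=M1/2=25/38, d=(M2−M1)/(6·3)=-29/114, b=Δ1−h1·(2M1+M2)/6=37/57
seg 2: a=3, c=M2/2=-31/19, d=(M3−M2)/(6·1)=103/114, b=Δ2−h2·(2M2+M3)/6=-259/114
seg 3: a=0, c=M3/2=41/38, d=(M4−M3)/(6·3)=-41/342, b=Δ3−h3·(2M3+M4)/6=-161/57
t_q=9/4 → seg 0, τ=9/4; S=4+-151/114·τ+0·τ²+25/342·τ³=4505/2432

  seg 0: a=4 b=-151/114 c=0 d=25/342
  seg 1: a=2 b=37/57 c=25/38 d=-29/114
  seg 2: a=3 b=-259/114 c=-31/19 d=103/114
  seg 3: a=0 b=-161/57 c=41/38 d=-41/342
S(9/4) = 4505/2432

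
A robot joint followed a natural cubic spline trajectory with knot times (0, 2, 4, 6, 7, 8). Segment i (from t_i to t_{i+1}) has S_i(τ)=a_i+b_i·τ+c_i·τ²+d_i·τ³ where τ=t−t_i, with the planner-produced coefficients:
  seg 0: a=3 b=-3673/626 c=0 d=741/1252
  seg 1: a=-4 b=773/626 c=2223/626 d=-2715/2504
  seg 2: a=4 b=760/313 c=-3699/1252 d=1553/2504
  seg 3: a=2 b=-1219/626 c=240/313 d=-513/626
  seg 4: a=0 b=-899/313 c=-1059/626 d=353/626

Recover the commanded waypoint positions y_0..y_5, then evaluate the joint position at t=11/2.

y_0=3 y_1=-4 y_2=4 y_3=2 y_4=0 y_5=-4
S(11/2) = 61855/20032

y_0 = S_0(0) = a_0 = 3
y_1 = S_1(0) = a_1 = -4
y_2 = S_2(0) = a_2 = 4
y_3 = S_3(0) = a_3 = 2
y_4 = S_4(0) = a_4 = 0
y_5 = S_4(1) = -4
t_q=11/2 is in segment 2 (τ=3/2); S_2(τ)=61855/20032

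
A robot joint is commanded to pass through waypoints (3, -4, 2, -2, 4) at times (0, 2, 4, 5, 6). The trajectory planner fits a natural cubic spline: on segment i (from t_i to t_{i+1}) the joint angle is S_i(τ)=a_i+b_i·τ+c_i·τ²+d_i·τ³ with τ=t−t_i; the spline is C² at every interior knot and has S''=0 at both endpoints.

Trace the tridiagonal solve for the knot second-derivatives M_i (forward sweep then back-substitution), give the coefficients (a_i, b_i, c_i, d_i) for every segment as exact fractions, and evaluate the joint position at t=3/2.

Δ: Δ0=-7/2, Δ1=3, Δ2=-4, Δ3=6
row 1: diag=8, rhs=39; c'=1/4, d'=39/8
row 2: denom=6−2·1/4=11/2; d'=(-42−2·39/8)/(11/2)=-207/22
row 3: denom=4−1·2/11=42/11; d'=(60−1·-207/22)/(42/11)=509/28
back: M3=509/28
back: M2=-207/22−2/11·509/28=-89/7
back: M1=39/8−1/4·-89/7=451/56
M: M0=0, M1=451/56, M2=-89/7, M3=509/28, M4=0
seg 0: a=3, c=M0/2=0, d=(M1−M0)/(6·2)=451/672, b=Δ0−h0·(2M0+M1)/6=-1039/168
seg 1: a=-4, c=M1/2=451/112, d=(M2−M1)/(6·2)=-1163/672, b=Δ1−h1·(2M1+M2)/6=157/84
seg 2: a=2, c=M2/2=-89/14, d=(M3−M2)/(6·1)=865/168, b=Δ2−h2·(2M2+M3)/6=-67/24
seg 3: a=-2, c=M3/2=509/56, d=(M4−M3)/(6·1)=-509/168, b=Δ3−h3·(2M3+M4)/6=-5/84
t_q=3/2 → seg 0, τ=3/2; S=3+-1039/168·τ+0·τ²+451/672·τ³=-1027/256

  seg 0: a=3 b=-1039/168 c=0 d=451/672
  seg 1: a=-4 b=157/84 c=451/112 d=-1163/672
  seg 2: a=2 b=-67/24 c=-89/14 d=865/168
  seg 3: a=-2 b=-5/84 c=509/56 d=-509/168
S(3/2) = -1027/256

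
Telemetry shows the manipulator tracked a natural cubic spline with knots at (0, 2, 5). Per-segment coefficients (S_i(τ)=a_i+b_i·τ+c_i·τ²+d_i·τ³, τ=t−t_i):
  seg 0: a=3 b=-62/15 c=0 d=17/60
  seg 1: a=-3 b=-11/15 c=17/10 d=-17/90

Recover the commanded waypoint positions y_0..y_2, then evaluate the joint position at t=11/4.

y_0 = S_0(0) = a_0 = 3
y_1 = S_1(0) = a_1 = -3
y_2 = S_1(3) = 5
t_q=11/4 is in segment 1 (τ=3/4); S_1(τ)=-1711/640

y_0=3 y_1=-3 y_2=5
S(11/4) = -1711/640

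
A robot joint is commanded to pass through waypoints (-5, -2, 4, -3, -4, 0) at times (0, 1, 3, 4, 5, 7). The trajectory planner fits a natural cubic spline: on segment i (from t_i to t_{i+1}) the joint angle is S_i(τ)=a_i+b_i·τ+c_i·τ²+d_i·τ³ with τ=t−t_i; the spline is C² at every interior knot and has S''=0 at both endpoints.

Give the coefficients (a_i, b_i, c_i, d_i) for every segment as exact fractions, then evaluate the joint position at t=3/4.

  seg 0: a=-5 b=787/350 c=0 d=263/350
  seg 1: a=-2 b=788/175 c=789/350 d=-263/175
  seg 2: a=4 b=-158/35 c=-2367/350 d=1497/350
  seg 3: a=-3 b=-1823/350 c=1062/175 d=-93/50
  seg 4: a=-4 b=236/175 c=171/350 d=-57/700
S(3/4) = -9589/3200

Δ: Δ0=3, Δ1=3, Δ2=-7, Δ3=-1, Δ4=2
row 1: diag=6, rhs=0; c'=1/3, d'=0
row 2: denom=6−2·1/3=16/3; d'=(-60−2·0)/(16/3)=-45/4
row 3: denom=4−1·3/16=61/16; d'=(36−1·-45/4)/(61/16)=756/61
row 4: denom=6−1·16/61=350/61; d'=(18−1·756/61)/(350/61)=171/175
back: M4=171/175
back: M3=756/61−16/61·171/175=2124/175
back: M2=-45/4−3/16·2124/175=-2367/175
back: M1=0−1/3·-2367/175=789/175
M: M0=0, M1=789/175, M2=-2367/175, M3=2124/175, M4=171/175, M5=0
seg 0: a=-5, c=M0/2=0, d=(M1−M0)/(6·1)=263/350, b=Δ0−h0·(2M0+M1)/6=787/350
seg 1: a=-2, c=M1/2=789/350, d=(M2−M1)/(6·2)=-263/175, b=Δ1−h1·(2M1+M2)/6=788/175
seg 2: a=4, c=M2/2=-2367/350, d=(M3−M2)/(6·1)=1497/350, b=Δ2−h2·(2M2+M3)/6=-158/35
seg 3: a=-3, c=M3/2=1062/175, d=(M4−M3)/(6·1)=-93/50, b=Δ3−h3·(2M3+M4)/6=-1823/350
seg 4: a=-4, c=M4/2=171/350, d=(M5−M4)/(6·2)=-57/700, b=Δ4−h4·(2M4+M5)/6=236/175
t_q=3/4 → seg 0, τ=3/4; S=-5+787/350·τ+0·τ²+263/350·τ³=-9589/3200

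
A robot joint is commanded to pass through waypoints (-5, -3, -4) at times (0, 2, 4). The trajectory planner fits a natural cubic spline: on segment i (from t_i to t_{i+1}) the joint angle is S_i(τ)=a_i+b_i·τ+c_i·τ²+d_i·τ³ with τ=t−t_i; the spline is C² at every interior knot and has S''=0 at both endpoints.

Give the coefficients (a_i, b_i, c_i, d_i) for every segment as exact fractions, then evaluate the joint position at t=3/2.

Δ: Δ0=1, Δ1=-1/2
row 1: diag=8, rhs=-9; c'=1/4, d'=-9/8
back: M1=-9/8
M: M0=0, M1=-9/8, M2=0
seg 0: a=-5, c=M0/2=0, d=(M1−M0)/(6·2)=-3/32, b=Δ0−h0·(2M0+M1)/6=11/8
seg 1: a=-3, c=M1/2=-9/16, d=(M2−M1)/(6·2)=3/32, b=Δ1−h1·(2M1+M2)/6=1/4
t_q=3/2 → seg 0, τ=3/2; S=-5+11/8·τ+0·τ²+-3/32·τ³=-833/256

  seg 0: a=-5 b=11/8 c=0 d=-3/32
  seg 1: a=-3 b=1/4 c=-9/16 d=3/32
S(3/2) = -833/256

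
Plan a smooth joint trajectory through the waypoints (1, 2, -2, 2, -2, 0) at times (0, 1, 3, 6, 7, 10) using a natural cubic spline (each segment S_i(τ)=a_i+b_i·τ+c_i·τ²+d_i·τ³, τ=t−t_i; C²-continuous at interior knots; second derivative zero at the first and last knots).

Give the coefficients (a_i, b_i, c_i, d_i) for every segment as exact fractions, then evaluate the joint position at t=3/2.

Δ: Δ0=1, Δ1=-2, Δ2=4/3, Δ3=-4, Δ4=2/3
row 1: diag=6, rhs=-18; c'=1/3, d'=-3
row 2: denom=10−2·1/3=28/3; d'=(20−2·-3)/(28/3)=39/14
row 3: denom=8−3·9/28=197/28; d'=(-32−3·39/14)/(197/28)=-1130/197
row 4: denom=8−1·28/197=1548/197; d'=(28−1·-1130/197)/(1548/197)=3323/774
back: M4=3323/774
back: M3=-1130/197−28/197·3323/774=-2456/387
back: M2=39/14−9/28·-2456/387=415/86
back: M1=-3−1/3·415/86=-1189/258
M: M0=0, M1=-1189/258, M2=415/86, M3=-2456/387, M4=3323/774, M5=0
seg 0: a=1, c=M0/2=0, d=(M1−M0)/(6·1)=-1189/1548, b=Δ0−h0·(2M0+M1)/6=2737/1548
seg 1: a=2, c=M1/2=-1189/516, d=(M2−M1)/(6·2)=1217/1548, b=Δ1−h1·(2M1+M2)/6=-415/774
seg 2: a=-2, c=M2/2=415/172, d=(M3−M2)/(6·3)=-8647/13932, b=Δ2−h2·(2M2+M3)/6=-247/774
seg 3: a=2, c=M3/2=-1228/387, d=(M4−M3)/(6·1)=305/172, b=Δ3−h3·(2M3+M4)/6=-4025/1548
seg 4: a=-2, c=M4/2=3323/1548, d=(M5−M4)/(6·3)=-3323/13932, b=Δ4−h4·(2M4+M5)/6=-2807/774
t_q=3/2 → seg 1, τ=1/2; S=2+-415/774·τ+-1189/516·τ²+1217/1548·τ³=5177/4128

  seg 0: a=1 b=2737/1548 c=0 d=-1189/1548
  seg 1: a=2 b=-415/774 c=-1189/516 d=1217/1548
  seg 2: a=-2 b=-247/774 c=415/172 d=-8647/13932
  seg 3: a=2 b=-4025/1548 c=-1228/387 d=305/172
  seg 4: a=-2 b=-2807/774 c=3323/1548 d=-3323/13932
S(3/2) = 5177/4128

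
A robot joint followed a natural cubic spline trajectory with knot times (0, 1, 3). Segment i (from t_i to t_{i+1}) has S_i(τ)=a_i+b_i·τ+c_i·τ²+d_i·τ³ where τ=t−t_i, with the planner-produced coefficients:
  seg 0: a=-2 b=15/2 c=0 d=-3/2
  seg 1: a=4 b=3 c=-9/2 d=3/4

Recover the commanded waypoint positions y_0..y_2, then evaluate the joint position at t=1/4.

y_0=-2 y_1=4 y_2=-2
S(1/4) = -19/128

y_0 = S_0(0) = a_0 = -2
y_1 = S_1(0) = a_1 = 4
y_2 = S_1(2) = -2
t_q=1/4 is in segment 0 (τ=1/4); S_0(τ)=-19/128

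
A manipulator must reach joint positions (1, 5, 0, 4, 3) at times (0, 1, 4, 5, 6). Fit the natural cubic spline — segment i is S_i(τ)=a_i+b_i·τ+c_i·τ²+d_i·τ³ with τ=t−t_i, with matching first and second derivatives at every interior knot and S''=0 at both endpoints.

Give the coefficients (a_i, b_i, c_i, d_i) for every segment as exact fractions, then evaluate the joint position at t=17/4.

Δ: Δ0=4, Δ1=-5/3, Δ2=4, Δ3=-1
row 1: diag=8, rhs=-34; c'=3/8, d'=-17/4
row 2: denom=8−3·3/8=55/8; d'=(34−3·-17/4)/(55/8)=34/5
row 3: denom=4−1·8/55=212/55; d'=(-30−1·34/5)/(212/55)=-506/53
back: M3=-506/53
back: M2=34/5−8/55·-506/53=434/53
back: M1=-17/4−3/8·434/53=-388/53
M: M0=0, M1=-388/53, M2=434/53, M3=-506/53, M4=0
seg 0: a=1, c=M0/2=0, d=(M1−M0)/(6·1)=-194/159, b=Δ0−h0·(2M0+M1)/6=830/159
seg 1: a=5, c=M1/2=-194/53, d=(M2−M1)/(6·3)=137/159, b=Δ1−h1·(2M1+M2)/6=248/159
seg 2: a=0, c=M2/2=217/53, d=(M3−M2)/(6·1)=-470/159, b=Δ2−h2·(2M2+M3)/6=455/159
seg 3: a=4, c=M3/2=-253/53, d=(M4−M3)/(6·1)=253/159, b=Δ3−h3·(2M3+M4)/6=347/159
t_q=17/4 → seg 2, τ=1/4; S=0+455/159·τ+217/53·τ²+-470/159·τ³=1569/1696

  seg 0: a=1 b=830/159 c=0 d=-194/159
  seg 1: a=5 b=248/159 c=-194/53 d=137/159
  seg 2: a=0 b=455/159 c=217/53 d=-470/159
  seg 3: a=4 b=347/159 c=-253/53 d=253/159
S(17/4) = 1569/1696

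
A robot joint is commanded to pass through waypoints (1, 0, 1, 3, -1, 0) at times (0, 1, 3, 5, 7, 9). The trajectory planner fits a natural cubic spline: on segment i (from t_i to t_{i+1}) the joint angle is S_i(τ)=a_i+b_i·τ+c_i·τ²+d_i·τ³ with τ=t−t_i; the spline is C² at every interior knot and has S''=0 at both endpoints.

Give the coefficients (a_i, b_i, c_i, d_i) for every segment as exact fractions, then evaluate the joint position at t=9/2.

Δ: Δ0=-1, Δ1=1/2, Δ2=1, Δ3=-2, Δ4=1/2
row 1: diag=6, rhs=9; c'=1/3, d'=3/2
row 2: denom=8−2·1/3=22/3; d'=(3−2·3/2)/(22/3)=0
row 3: denom=8−2·3/11=82/11; d'=(-18−2·0)/(82/11)=-99/41
row 4: denom=8−2·11/41=306/41; d'=(15−2·-99/41)/(306/41)=271/102
back: M4=271/102
back: M3=-99/41−11/41·271/102=-319/102
back: M2=0−3/11·-319/102=29/34
back: M1=3/2−1/3·29/34=62/51
M: M0=0, M1=62/51, M2=29/34, M3=-319/102, M4=271/102, M5=0
seg 0: a=1, c=M0/2=0, d=(M1−M0)/(6·1)=31/153, b=Δ0−h0·(2M0+M1)/6=-184/153
seg 1: a=0, c=M1/2=31/51, d=(M2−M1)/(6·2)=-37/1224, b=Δ1−h1·(2M1+M2)/6=-91/153
seg 2: a=1, c=M2/2=29/68, d=(M3−M2)/(6·2)=-203/612, b=Δ2−h2·(2M2+M3)/6=451/306
seg 3: a=3, c=M3/2=-319/204, d=(M4−M3)/(6·2)=295/612, b=Δ3−h3·(2M3+M4)/6=-245/306
seg 4: a=-1, c=M4/2=271/204, d=(M5−M4)/(6·2)=-271/1224, b=Δ4−h4·(2M4+M5)/6=-389/306
t_q=9/2 → seg 2, τ=3/2; S=1+451/306·τ+29/68·τ²+-203/612·τ³=4979/1632

  seg 0: a=1 b=-184/153 c=0 d=31/153
  seg 1: a=0 b=-91/153 c=31/51 d=-37/1224
  seg 2: a=1 b=451/306 c=29/68 d=-203/612
  seg 3: a=3 b=-245/306 c=-319/204 d=295/612
  seg 4: a=-1 b=-389/306 c=271/204 d=-271/1224
S(9/2) = 4979/1632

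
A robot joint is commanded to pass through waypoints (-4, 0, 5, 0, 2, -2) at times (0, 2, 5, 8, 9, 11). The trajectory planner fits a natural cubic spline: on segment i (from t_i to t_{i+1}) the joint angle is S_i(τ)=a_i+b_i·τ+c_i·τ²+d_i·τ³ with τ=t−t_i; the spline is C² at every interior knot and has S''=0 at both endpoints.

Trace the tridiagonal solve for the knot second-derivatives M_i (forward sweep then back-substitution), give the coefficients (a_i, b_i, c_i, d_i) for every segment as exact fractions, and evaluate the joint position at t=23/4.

Δ: Δ0=2, Δ1=5/3, Δ2=-5/3, Δ3=2, Δ4=-2
row 1: diag=10, rhs=-2; c'=3/10, d'=-1/5
row 2: denom=12−3·3/10=111/10; d'=(-20−3·-1/5)/(111/10)=-194/111
row 3: denom=8−3·10/37=266/37; d'=(22−3·-194/111)/(266/37)=72/19
row 4: denom=6−1·37/266=1559/266; d'=(-24−1·72/19)/(1559/266)=-7392/1559
back: M4=-7392/1559
back: M3=72/19−37/266·-7392/1559=6936/1559
back: M2=-194/111−10/37·6936/1559=-13798/4677
back: M1=-1/5−3/10·-13798/4677=1068/1559
M: M0=0, M1=1068/1559, M2=-13798/4677, M3=6936/1559, M4=-7392/1559, M5=0
seg 0: a=-4, c=M0/2=0, d=(M1−M0)/(6·2)=89/1559, b=Δ0−h0·(2M0+M1)/6=2762/1559
seg 1: a=0, c=M1/2=534/1559, d=(M2−M1)/(6·3)=-8501/42093, b=Δ1−h1·(2M1+M2)/6=3830/1559
seg 2: a=5, c=M2/2=-6899/4677, d=(M3−M2)/(6·3)=17303/42093, b=Δ2−h2·(2M2+M3)/6=-1467/1559
seg 3: a=0, c=M3/2=3468/1559, d=(M4−M3)/(6·1)=-2388/1559, b=Δ3−h3·(2M3+M4)/6=2038/1559
seg 4: a=2, c=M4/2=-3696/1559, d=(M5−M4)/(6·2)=616/1559, b=Δ4−h4·(2M4+M5)/6=1810/1559
t_q=23/4 → seg 2, τ=3/4; S=5+-1467/1559·τ+-6899/4677·τ²+17303/42093·τ³=362979/99776

  seg 0: a=-4 b=2762/1559 c=0 d=89/1559
  seg 1: a=0 b=3830/1559 c=534/1559 d=-8501/42093
  seg 2: a=5 b=-1467/1559 c=-6899/4677 d=17303/42093
  seg 3: a=0 b=2038/1559 c=3468/1559 d=-2388/1559
  seg 4: a=2 b=1810/1559 c=-3696/1559 d=616/1559
S(23/4) = 362979/99776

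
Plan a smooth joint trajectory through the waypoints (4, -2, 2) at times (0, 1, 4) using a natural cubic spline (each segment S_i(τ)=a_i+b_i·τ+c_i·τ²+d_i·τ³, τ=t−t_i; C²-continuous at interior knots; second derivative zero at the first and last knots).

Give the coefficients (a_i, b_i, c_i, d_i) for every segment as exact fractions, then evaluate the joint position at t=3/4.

  seg 0: a=4 b=-83/12 c=0 d=11/12
  seg 1: a=-2 b=-25/6 c=11/4 d=-11/36
S(3/4) = -205/256

Δ: Δ0=-6, Δ1=4/3
row 1: diag=8, rhs=44; c'=3/8, d'=11/2
back: M1=11/2
M: M0=0, M1=11/2, M2=0
seg 0: a=4, c=M0/2=0, d=(M1−M0)/(6·1)=11/12, b=Δ0−h0·(2M0+M1)/6=-83/12
seg 1: a=-2, c=M1/2=11/4, d=(M2−M1)/(6·3)=-11/36, b=Δ1−h1·(2M1+M2)/6=-25/6
t_q=3/4 → seg 0, τ=3/4; S=4+-83/12·τ+0·τ²+11/12·τ³=-205/256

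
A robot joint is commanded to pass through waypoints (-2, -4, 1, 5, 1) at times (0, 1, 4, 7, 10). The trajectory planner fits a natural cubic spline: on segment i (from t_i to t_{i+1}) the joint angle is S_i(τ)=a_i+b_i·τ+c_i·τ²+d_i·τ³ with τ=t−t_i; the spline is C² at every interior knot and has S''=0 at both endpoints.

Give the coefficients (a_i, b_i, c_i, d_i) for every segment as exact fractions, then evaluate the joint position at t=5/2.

  seg 0: a=-2 b=-809/324 c=0 d=161/324
  seg 1: a=-4 b=-163/162 c=161/108 d=-583/2916
  seg 2: a=1 b=823/324 c=-25/81 d=-91/2916
  seg 3: a=5 b=-25/162 c=-191/324 d=191/2916
S(5/2) = -815/288

Δ: Δ0=-2, Δ1=5/3, Δ2=4/3, Δ3=-4/3
row 1: diag=8, rhs=22; c'=3/8, d'=11/4
row 2: denom=12−3·3/8=87/8; d'=(-2−3·11/4)/(87/8)=-82/87
row 3: denom=12−3·8/29=324/29; d'=(-16−3·-82/87)/(324/29)=-191/162
back: M3=-191/162
back: M2=-82/87−8/29·-191/162=-50/81
back: M1=11/4−3/8·-50/81=161/54
M: M0=0, M1=161/54, M2=-50/81, M3=-191/162, M4=0
seg 0: a=-2, c=M0/2=0, d=(M1−M0)/(6·1)=161/324, b=Δ0−h0·(2M0+M1)/6=-809/324
seg 1: a=-4, c=M1/2=161/108, d=(M2−M1)/(6·3)=-583/2916, b=Δ1−h1·(2M1+M2)/6=-163/162
seg 2: a=1, c=M2/2=-25/81, d=(M3−M2)/(6·3)=-91/2916, b=Δ2−h2·(2M2+M3)/6=823/324
seg 3: a=5, c=M3/2=-191/324, d=(M4−M3)/(6·3)=191/2916, b=Δ3−h3·(2M3+M4)/6=-25/162
t_q=5/2 → seg 1, τ=3/2; S=-4+-163/162·τ+161/108·τ²+-583/2916·τ³=-815/288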